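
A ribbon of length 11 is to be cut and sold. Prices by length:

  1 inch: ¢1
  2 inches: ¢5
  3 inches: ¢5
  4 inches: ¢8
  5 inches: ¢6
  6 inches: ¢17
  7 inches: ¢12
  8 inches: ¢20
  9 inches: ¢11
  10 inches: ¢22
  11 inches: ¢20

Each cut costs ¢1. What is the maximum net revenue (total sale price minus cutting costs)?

25

Consider every possible first cut. r[k] is the best of p[i]+r[k−i] over all sellable i≤k, charging 1 whenever i<k.
r[1] = 1
r[2] = max(1+1-1, 5+0) = 5
r[3] = max(1+5-1, 5+1-1, 5+0) = 5
r[4] = max(1+5-1, 5+5-1, 5+1-1, 8+0) = 9
r[5] = max(1+9-1, 5+5-1, 5+5-1, 8+1-1, 6+0) = 9
r[6] = max(1+9-1, 5+9-1, 5+5-1, 8+5-1, 6+1-1, 17+0) = 17
r[7] = max(1+17-1, 5+9-1, 5+9-1, …, 17+1-1, 12+0) = 17
r[8] = max(1+17-1, 5+17-1, 5+9-1, …, 12+1-1, 20+0) = 21
r[9] = max(1+21-1, 5+17-1, 5+17-1, …, 20+1-1, 11+0) = 21
r[10] = max(1+21-1, 5+21-1, 5+17-1, …, 11+1-1, 22+0) = 25
r[11] = max(1+25-1, 5+21-1, 5+21-1, …, 22+1-1, 20+0) = 25
One optimal plan: pieces 6 + 2 + 2 + 1 (3 cuts) → ¢28 − ¢3 = ¢25.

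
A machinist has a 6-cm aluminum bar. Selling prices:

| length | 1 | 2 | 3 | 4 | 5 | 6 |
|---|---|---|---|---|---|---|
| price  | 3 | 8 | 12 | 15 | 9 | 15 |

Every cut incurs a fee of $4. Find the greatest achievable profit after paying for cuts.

Consider every possible first cut. r[k] is the best of p[i]+r[k−i] over all sellable i≤k, charging 4 whenever i<k.
r[1] = 3
r[2] = max(3+3-4, 8+0) = 8
r[3] = max(3+8-4, 8+3-4, 12+0) = 12
r[4] = max(3+12-4, 8+8-4, 12+3-4, 15+0) = 15
r[5] = max(3+15-4, 8+12-4, 12+8-4, 15+3-4, 9+0) = 16
r[6] = max(3+16-4, 8+15-4, 12+12-4, 15+8-4, 9+3-4, 15+0) = 20
One optimal plan: pieces 3 + 3 (1 cut) → $24 − $4 = $20.

20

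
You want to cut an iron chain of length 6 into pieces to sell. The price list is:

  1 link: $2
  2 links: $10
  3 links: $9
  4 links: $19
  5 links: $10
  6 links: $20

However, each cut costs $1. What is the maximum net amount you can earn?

Build net[k] bottom-up: net[k] = max over allowed piece i of (p[i] + net[k−i]) − 1 per cut.
net[1] = 2
net[2] = max(2+2-1, 10+0) = 10
net[3] = max(2+10-1, 10+2-1, 9+0) = 11
net[4] = max(2+11-1, 10+10-1, 9+2-1, 19+0) = 19
net[5] = max(2+19-1, 10+11-1, 9+10-1, 19+2-1, 10+0) = 20
net[6] = max(2+20-1, 10+19-1, 9+11-1, 19+10-1, 10+2-1, 20+0) = 28
One optimal plan: pieces 2 + 2 + 2 (2 cuts) → $30 − $2 = $28.

28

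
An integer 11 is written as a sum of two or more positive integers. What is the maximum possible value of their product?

54

Define m[k] = max over 1≤i<k of i · max(k−i, m[k−i]); the inner max lets the remainder stay uncut if that's better.
m[2] = 1×max(1,0) = 1×1 = 1
m[3] = max(1×2, 2×1) = 2
m[4] = max(1×3, 2×2, 3×1) = 4
m[5] = max(1×4, 2×3, 3×2, 4×1) = 6
m[6] = max(1×6, 2×4, 3×3, 4×2, 5×1) = 9
m[7] = max(1×9, 2×6, 3×4, 4×3, 5×2, 6×1) = 12
m[8] = max(1×12, 2×9, 3×6, …, 6×2, 7×1) = 18
m[9] = max(1×18, 2×12, 3×9, …, 7×2, 8×1) = 27
m[10] = max(1×27, 2×18, 3×12, …, 8×2, 9×1) = 36
m[11] = max(1×36, 2×27, 3×18, …, 9×2, 10×1) = 54
One optimal split: 3 + 3 + 3 + 2; product 3×3×3×2 = 54.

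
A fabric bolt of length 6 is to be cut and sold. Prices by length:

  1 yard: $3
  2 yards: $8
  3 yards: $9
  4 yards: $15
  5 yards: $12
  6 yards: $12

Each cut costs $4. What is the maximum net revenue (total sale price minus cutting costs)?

Build v[k] bottom-up: v[k] = max over allowed piece i of (p[i] + v[k−i]) − 4 per cut.
v[1] = 3
v[2] = 8
v[3] = 9
v[4] = 15
v[5] = 14  (first piece 1, then v[4]=15)
v[6] = 19  (first piece 2, then v[4]=15)
One optimal plan: pieces 4 + 2 (1 cut) → $23 − $4 = $19.

19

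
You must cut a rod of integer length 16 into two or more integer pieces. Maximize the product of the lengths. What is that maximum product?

324

Fill g[k] for k=2..16: at each k try every first piece i and multiply by the better of (k−i) uncut or g[k−i].
g[2] = 1·max(1,0) = 1·1 = 1
g[3] = 1·max(2,1) = 1·2 = 2
g[4] = 2·max(2,1) = 2·2 = 4
g[5] = 2·max(3,2) = 2·3 = 6
g[6] = 3·max(3,2) = 3·3 = 9
g[7] = 2·max(5,6) = 2·6 = 12
g[8] = 2·max(6,9) = 2·9 = 18
g[9] = 3·max(6,9) = 3·9 = 27
g[10] = 2·max(8,18) = 2·18 = 36
g[11] = 2·max(9,27) = 2·27 = 54
g[12] = 3·max(9,27) = 3·27 = 81
g[13] = 2·max(11,54) = 2·54 = 108
g[14] = 2·max(12,81) = 2·81 = 162
g[15] = 3·max(12,81) = 3·81 = 243
g[16] = 2·max(14,162) = 2·162 = 324
One optimal split: 3 + 3 + 3 + 3 + 2 + 2; product 3·3·3·3·2·2 = 324.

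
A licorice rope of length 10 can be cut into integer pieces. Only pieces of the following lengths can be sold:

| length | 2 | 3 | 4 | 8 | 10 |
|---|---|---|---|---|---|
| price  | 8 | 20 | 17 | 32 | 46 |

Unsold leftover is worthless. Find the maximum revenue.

60

Consider every possible first cut. best[k] is the best of p[i]+best[k−i] over all sellable i≤k.
best[1] = 0
best[2] = 8
best[3] = max(8+0, 20+0) = 20
best[4] = max(8+8, 20+0, 17+0) = 20
best[5] = max(8+20, 20+8, 17+0) = 28
best[6] = max(8+20, 20+20, 17+8) = 40
best[7] = max(8+28, 20+20, 17+20) = 40
best[8] = max(8+40, 20+28, 17+20, 32+0) = 48
best[9] = max(8+40, 20+40, 17+28, 32+0) = 60
best[10] = max(8+48, 20+40, 17+40, 32+8, 46+0) = 60
One optimal cutting: pieces 3 + 3 + 3 with 1 cm of scrap → ¢60.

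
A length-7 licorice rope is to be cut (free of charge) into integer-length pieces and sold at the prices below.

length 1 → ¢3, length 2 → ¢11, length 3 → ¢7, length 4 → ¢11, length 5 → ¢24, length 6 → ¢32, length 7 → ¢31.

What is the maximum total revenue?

36

Let r[k] be the best obtainable value from length k. For each k, try every first piece i and keep the best of price[i] + r[k−i].
r[1] = 3
r[2] = max(3+3, 11+0) = 11
r[3] = max(3+11, 11+3, 7+0) = 14
r[4] = max(3+14, 11+11, 7+3, 11+0) = 22
r[5] = max(3+22, 11+14, 7+11, 11+3, 24+0) = 25
r[6] = max(3+25, 11+22, 7+14, 11+11, 24+3, 32+0) = 33
r[7] = max(3+33, 11+25, 7+22, …, 32+3, 31+0) = 36
One optimal cutting: 2 + 2 + 2 + 1 → ¢11 + ¢11 + ¢11 + ¢3 = ¢36.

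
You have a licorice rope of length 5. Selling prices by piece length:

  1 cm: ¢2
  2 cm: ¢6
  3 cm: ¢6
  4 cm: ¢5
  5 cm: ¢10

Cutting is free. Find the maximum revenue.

Consider every possible first cut. R[k] is the best of p[i]+R[k−i] over all sellable i≤k.
R[1] = 2
R[2] = max(2+2, 6+0) = 6
R[3] = max(2+6, 6+2, 6+0) = 8
R[4] = max(2+8, 6+6, 6+2, 5+0) = 12
R[5] = max(2+12, 6+8, 6+6, 5+2, 10+0) = 14
One optimal cutting: 2 + 2 + 1 → ¢6 + ¢6 + ¢2 = ¢14.

14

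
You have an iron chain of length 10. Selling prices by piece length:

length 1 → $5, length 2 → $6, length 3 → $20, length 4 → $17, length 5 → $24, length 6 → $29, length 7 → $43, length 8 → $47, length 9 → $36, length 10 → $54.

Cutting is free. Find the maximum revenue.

Let v[k] be the best obtainable value from length k. For each k, try every first piece i and keep the best of price[i] + v[k−i].
v[1] = 5
v[2] = 10  (first piece 1, then v[1]=5)
v[3] = 20
v[4] = 25  (first piece 1, then v[3]=20)
v[5] = 30  (first piece 1, then v[4]=25)
v[6] = 40  (first piece 3, then v[3]=20)
v[7] = 45  (first piece 1, then v[6]=40)
v[8] = 50  (first piece 1, then v[7]=45)
v[9] = 60  (first piece 3, then v[6]=40)
v[10] = 65  (first piece 1, then v[9]=60)
One optimal cutting: 3 + 3 + 3 + 1 → $20 + $20 + $20 + $5 = $65.

65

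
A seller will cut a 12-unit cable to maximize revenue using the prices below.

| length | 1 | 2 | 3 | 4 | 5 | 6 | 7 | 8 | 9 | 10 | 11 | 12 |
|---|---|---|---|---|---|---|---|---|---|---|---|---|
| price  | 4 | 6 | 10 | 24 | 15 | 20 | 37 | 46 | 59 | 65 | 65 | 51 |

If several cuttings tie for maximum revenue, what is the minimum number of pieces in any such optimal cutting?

Consider every possible first cut. r[k] is the best of p[i]+r[k−i] over all sellable i≤k.
r[1] = 4
r[2] = max(4+4, 6+0) = 8
r[3] = max(4+8, 6+4, 10+0) = 12
r[4] = max(4+12, 6+8, 10+4, 24+0) = 24
r[5] = max(4+24, 6+12, 10+8, 24+4, 15+0) = 28
r[6] = max(4+28, 6+24, 10+12, 24+8, 15+4, 20+0) = 32
r[7] = max(4+32, 6+28, 10+24, …, 20+4, 37+0) = 37
r[8] = max(4+37, 6+32, 10+28, …, 37+4, 46+0) = 48
r[9] = max(4+48, 6+37, 10+32, …, 46+4, 59+0) = 59
r[10] = max(4+59, 6+48, 10+37, …, 59+4, 65+0) = 65
r[11] = max(4+65, 6+59, 10+48, …, 65+4, 65+0) = 69
r[12] = max(4+69, 6+65, 10+59, …, 65+4, 51+0) = 73
Maximum revenue is $73.
Now minimize piece count subject to staying optimal: for each k, pieces[k] = 1 + min over i with p[i]+r[k−i]=r[k] of pieces[k−i].
pieces[9] = 1
pieces[10] = 1
pieces[11] = 2
pieces[12] = 3

3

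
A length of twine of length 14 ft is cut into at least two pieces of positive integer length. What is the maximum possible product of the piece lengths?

Let m[k] be the best product for length k (with at least one cut). For each first piece i, the rest contributes max(k−i, m[k−i]).
Small cases: m[2]=1, m[3]=2, m[4]=4, m[5]=6, m[6]=9, m[7]=12, m[8]=18.
m[9] = 3·max(6,9) = 3·9 = 27
m[10] = 2·max(8,18) = 2·18 = 36
m[11] = 2·max(9,27) = 2·27 = 54
m[12] = 3·max(9,27) = 3·27 = 81
m[13] = 2·max(11,54) = 2·54 = 108
m[14] = 2·max(12,81) = 2·81 = 162
One optimal split: 3 + 3 + 3 + 3 + 2; product 3·3·3·3·2 = 162.

162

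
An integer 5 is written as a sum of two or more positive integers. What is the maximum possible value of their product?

Let prod[k] be the best product for length k (with at least one cut). For each first piece i, the rest contributes max(k−i, prod[k−i]).
prod[2] = 1×max(1,0) = 1×1 = 1
prod[3] = 1×max(2,1) = 1×2 = 2
prod[4] = 2×max(2,1) = 2×2 = 4
prod[5] = 2×max(3,2) = 2×3 = 6
One optimal split: 3 + 2; product 3×2 = 6.

6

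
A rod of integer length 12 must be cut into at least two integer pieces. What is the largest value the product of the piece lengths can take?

81

Fill g[k] for k=2..12: at each k try every first piece i and multiply by the better of (k−i) uncut or g[k−i].
g[2] = 1·max(1,0) = 1·1 = 1
g[3] = max(1·2, 2·1) = 2
g[4] = max(1·3, 2·2, 3·1) = 4
g[5] = max(1·4, 2·3, 3·2, 4·1) = 6
g[6] = max(1·6, 2·4, 3·3, 4·2, 5·1) = 9
g[7] = max(1·9, 2·6, 3·4, 4·3, 5·2, 6·1) = 12
g[8] = max(1·12, 2·9, 3·6, …, 6·2, 7·1) = 18
g[9] = max(1·18, 2·12, 3·9, …, 7·2, 8·1) = 27
g[10] = max(1·27, 2·18, 3·12, …, 8·2, 9·1) = 36
g[11] = max(1·36, 2·27, 3·18, …, 9·2, 10·1) = 54
g[12] = max(1·54, 2·36, 3·27, …, 10·2, 11·1) = 81
One optimal split: 3 + 3 + 3 + 3; product 3·3·3·3 = 81.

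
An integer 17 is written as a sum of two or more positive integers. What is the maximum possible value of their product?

Let f[k] be the best product for length k (with at least one cut). For each first piece i, the rest contributes max(k−i, f[k−i]).
Small cases: f[2]=1, f[3]=2, f[4]=4, f[5]=6, f[6]=9, f[7]=12, f[8]=18, f[9]=27, f[10]=36, f[11]=54, f[12]=81.
f[13] = 2·max(11,54) = 2·54 = 108
f[14] = 2·max(12,81) = 2·81 = 162
f[15] = 3·max(12,81) = 3·81 = 243
f[16] = 2·max(14,162) = 2·162 = 324
f[17] = 2·max(15,243) = 2·243 = 486
One optimal split: 3 + 3 + 3 + 3 + 3 + 2; product 3·3·3·3·3·2 = 486.

486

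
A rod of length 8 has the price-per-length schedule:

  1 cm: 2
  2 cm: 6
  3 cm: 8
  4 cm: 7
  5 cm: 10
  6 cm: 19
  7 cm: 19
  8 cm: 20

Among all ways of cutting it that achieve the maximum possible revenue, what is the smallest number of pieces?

Let r[k] be the best obtainable value from length k. For each k, try every first piece i and keep the best of price[i] + r[k−i].
r[1] = 2
r[2] = 6
r[3] = 8  (first piece 1, then r[2]=6)
r[4] = 12  (first piece 2, then r[2]=6)
r[5] = 14  (first piece 1, then r[4]=12)
r[6] = 19
r[7] = 21  (first piece 1, then r[6]=19)
r[8] = 25  (first piece 2, then r[6]=19)
Maximum revenue is 25.
Now minimize piece count subject to staying optimal: for each k, pieces[k] = 1 + min over i with p[i]+r[k−i]=r[k] of pieces[k−i].
pieces[5] = 2
pieces[6] = 1
pieces[7] = 2
pieces[8] = 2

2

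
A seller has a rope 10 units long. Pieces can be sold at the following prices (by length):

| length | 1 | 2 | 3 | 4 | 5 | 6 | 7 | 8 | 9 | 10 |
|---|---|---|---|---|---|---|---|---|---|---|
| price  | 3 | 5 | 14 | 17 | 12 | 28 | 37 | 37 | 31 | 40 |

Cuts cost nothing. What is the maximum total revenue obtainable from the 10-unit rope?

51

Consider every possible first cut. best[k] is the best of p[i]+best[k−i] over all sellable i≤k.
best[1] = 3
best[2] = 6  (first piece 1, then best[1]=3)
best[3] = 14
best[4] = 17  (first piece 1, then best[3]=14)
best[5] = 20  (first piece 1, then best[4]=17)
best[6] = 28  (first piece 3, then best[3]=14)
best[7] = 37
best[8] = 40  (first piece 1, then best[7]=37)
best[9] = 43  (first piece 1, then best[8]=40)
best[10] = 51  (first piece 3, then best[7]=37)
One optimal cutting: 7 + 3 → 37 + 14 = 51.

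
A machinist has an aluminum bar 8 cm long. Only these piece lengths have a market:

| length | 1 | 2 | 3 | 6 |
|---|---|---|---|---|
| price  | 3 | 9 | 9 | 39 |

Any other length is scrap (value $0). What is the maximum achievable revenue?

Build best[k] bottom-up: best[k] = max over allowed piece i of (p[i] + best[k−i]).
best[1] = 3
best[2] = 9
best[3] = 12  (first piece 1, then best[2]=9)
best[4] = 18  (first piece 2, then best[2]=9)
best[5] = 21  (first piece 1, then best[4]=18)
best[6] = 39
best[7] = 42  (first piece 1, then best[6]=39)
best[8] = 48  (first piece 2, then best[6]=39)
One optimal cutting: 6 + 2 → $48.

48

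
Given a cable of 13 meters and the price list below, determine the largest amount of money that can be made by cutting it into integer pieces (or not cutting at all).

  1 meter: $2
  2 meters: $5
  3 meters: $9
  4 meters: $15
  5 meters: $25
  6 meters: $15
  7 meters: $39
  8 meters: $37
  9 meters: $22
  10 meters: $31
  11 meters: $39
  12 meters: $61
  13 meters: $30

66

Consider every possible first cut. R[k] is the best of p[i]+R[k−i] over all sellable i≤k.
R[1] = 2
R[2] = 5
R[3] = 9
R[4] = 15
R[5] = 25
R[6] = 27  (first piece 1, then R[5]=25)
R[7] = 39
R[8] = 41  (first piece 1, then R[7]=39)
R[9] = 44  (first piece 2, then R[7]=39)
R[10] = 50  (first piece 5, then R[5]=25)
R[11] = 54  (first piece 4, then R[7]=39)
R[12] = 64  (first piece 5, then R[7]=39)
R[13] = 66  (first piece 1, then R[12]=64)
One optimal cutting: 7 + 5 + 1 → $39 + $25 + $2 = $66.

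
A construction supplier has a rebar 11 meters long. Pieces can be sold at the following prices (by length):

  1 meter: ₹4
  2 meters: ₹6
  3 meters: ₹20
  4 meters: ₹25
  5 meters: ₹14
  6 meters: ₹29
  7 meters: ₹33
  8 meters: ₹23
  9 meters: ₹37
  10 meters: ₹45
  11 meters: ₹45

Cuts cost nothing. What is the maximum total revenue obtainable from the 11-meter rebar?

70

Consider every possible first cut. best[k] is the best of p[i]+best[k−i] over all sellable i≤k.
best[1] = 4
best[2] = max(4+4, 6+0) = 8
best[3] = max(4+8, 6+4, 20+0) = 20
best[4] = max(4+20, 6+8, 20+4, 25+0) = 25
best[5] = max(4+25, 6+20, 20+8, 25+4, 14+0) = 29
best[6] = max(4+29, 6+25, 20+20, 25+8, 14+4, 29+0) = 40
best[7] = max(4+40, 6+29, 20+25, …, 29+4, 33+0) = 45
best[8] = max(4+45, 6+40, 20+29, …, 33+4, 23+0) = 50
best[9] = max(4+50, 6+45, 20+40, …, 23+4, 37+0) = 60
best[10] = max(4+60, 6+50, 20+45, …, 37+4, 45+0) = 65
best[11] = max(4+65, 6+60, 20+50, …, 45+4, 45+0) = 70
One optimal cutting: 4 + 4 + 3 → ₹25 + ₹25 + ₹20 = ₹70.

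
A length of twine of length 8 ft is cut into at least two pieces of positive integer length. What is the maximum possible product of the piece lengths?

Let m[k] be the best product for length k (with at least one cut). For each first piece i, the rest contributes max(k−i, m[k−i]).
m[2] = 1*max(1,0) = 1*1 = 1
m[3] = 1*max(2,1) = 1*2 = 2
m[4] = 2*max(2,1) = 2*2 = 4
m[5] = 2*max(3,2) = 2*3 = 6
m[6] = 3*max(3,2) = 3*3 = 9
m[7] = 2*max(5,6) = 2*6 = 12
m[8] = 2*max(6,9) = 2*9 = 18
One optimal split: 3 + 3 + 2; product 3*3*2 = 18.

18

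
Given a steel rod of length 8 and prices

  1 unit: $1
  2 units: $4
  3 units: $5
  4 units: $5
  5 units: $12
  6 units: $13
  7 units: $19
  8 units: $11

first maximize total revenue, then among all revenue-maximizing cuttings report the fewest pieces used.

2

Let r[k] be the best obtainable value from length k. For each k, try every first piece i and keep the best of price[i] + r[k−i].
r[1] = 1
r[2] = 4
r[3] = 5  (first piece 1, then r[2]=4)
r[4] = 8  (first piece 2, then r[2]=4)
r[5] = 12
r[6] = 13  (first piece 1, then r[5]=12)
r[7] = 19
r[8] = 20  (first piece 1, then r[7]=19)
Maximum revenue is $20.
Now minimize piece count subject to staying optimal: for each k, pieces[k] = 1 + min over i with p[i]+r[k−i]=r[k] of pieces[k−i].
pieces[5] = 1
pieces[6] = 1
pieces[7] = 1
pieces[8] = 2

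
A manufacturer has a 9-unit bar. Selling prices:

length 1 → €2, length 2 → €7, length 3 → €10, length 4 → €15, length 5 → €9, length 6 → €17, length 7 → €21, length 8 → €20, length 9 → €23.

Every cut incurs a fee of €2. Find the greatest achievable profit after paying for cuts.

Consider every possible first cut. r[k] is the best of p[i]+r[k−i] over all sellable i≤k, charging 2 whenever i<k.
r[1] = 2
r[2] = 7
r[3] = 10
r[4] = 15
r[5] = 15  (first piece 1, then r[4]=15)
r[6] = 20  (first piece 2, then r[4]=15)
r[7] = 23  (first piece 3, then r[4]=15)
r[8] = 28  (first piece 4, then r[4]=15)
r[9] = 28  (first piece 1, then r[8]=28)
One optimal plan: pieces 4 + 4 + 1 (2 cuts) → €32 − €4 = €28.

28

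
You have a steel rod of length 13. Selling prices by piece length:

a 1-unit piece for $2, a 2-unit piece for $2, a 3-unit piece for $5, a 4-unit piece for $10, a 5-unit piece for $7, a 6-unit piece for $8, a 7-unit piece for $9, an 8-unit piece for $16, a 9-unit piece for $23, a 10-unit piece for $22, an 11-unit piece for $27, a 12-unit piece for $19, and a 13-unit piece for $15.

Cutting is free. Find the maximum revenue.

Consider every possible first cut. v[k] is the best of p[i]+v[k−i] over all sellable i≤k.
v[1] = 2
v[2] = 4  (first piece 1, then v[1]=2)
v[3] = 6  (first piece 1, then v[2]=4)
v[4] = 10
v[5] = 12  (first piece 1, then v[4]=10)
v[6] = 14  (first piece 1, then v[5]=12)
v[7] = 16  (first piece 1, then v[6]=14)
v[8] = 20  (first piece 4, then v[4]=10)
v[9] = 23
v[10] = 25  (first piece 1, then v[9]=23)
v[11] = 27  (first piece 1, then v[10]=25)
v[12] = 30  (first piece 4, then v[8]=20)
v[13] = 33  (first piece 4, then v[9]=23)
One optimal cutting: 9 + 4 → $23 + $10 = $33.

33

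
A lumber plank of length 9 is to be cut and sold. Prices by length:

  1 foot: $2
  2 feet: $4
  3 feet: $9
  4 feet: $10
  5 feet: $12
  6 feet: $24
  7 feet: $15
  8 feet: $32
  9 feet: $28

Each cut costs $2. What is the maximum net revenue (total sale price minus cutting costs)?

Build net[k] bottom-up: net[k] = max over allowed piece i of (p[i] + net[k−i]) − 2 per cut.
net[1] = 2
net[2] = max(2+2-2, 4+0) = 4
net[3] = max(2+4-2, 4+2-2, 9+0) = 9
net[4] = max(2+9-2, 4+4-2, 9+2-2, 10+0) = 10
net[5] = max(2+10-2, 4+9-2, 9+4-2, 10+2-2, 12+0) = 12
net[6] = max(2+12-2, 4+10-2, 9+9-2, 10+4-2, 12+2-2, 24+0) = 24
net[7] = max(2+24-2, 4+12-2, 9+10-2, …, 24+2-2, 15+0) = 24
net[8] = max(2+24-2, 4+24-2, 9+12-2, …, 15+2-2, 32+0) = 32
net[9] = max(2+32-2, 4+24-2, 9+24-2, …, 32+2-2, 28+0) = 32
One optimal plan: pieces 8 + 1 (1 cut) → $34 − $2 = $32.

32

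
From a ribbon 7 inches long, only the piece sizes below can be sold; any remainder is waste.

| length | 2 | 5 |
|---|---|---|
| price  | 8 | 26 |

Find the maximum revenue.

34

Build r[k] bottom-up: r[k] = max over allowed piece i of (p[i] + r[k−i]).
r[1] = 0
r[2] = 8
r[3] = 8
r[4] = 16  (first piece 2, then r[2]=8)
r[5] = max(8+8, 26+0) = 26
r[6] = max(8+16, 26+0) = 26
r[7] = max(8+26, 26+8) = 34
One optimal cutting: 5 + 2 → ¢34.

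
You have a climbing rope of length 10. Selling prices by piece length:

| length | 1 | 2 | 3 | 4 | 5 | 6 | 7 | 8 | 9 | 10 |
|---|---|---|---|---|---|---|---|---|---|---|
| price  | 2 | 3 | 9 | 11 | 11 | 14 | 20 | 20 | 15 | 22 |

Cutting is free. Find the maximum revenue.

Build v[k] bottom-up: v[k] = max over allowed piece i of (p[i] + v[k−i]).
v[1] = 2
v[2] = max(2+2, 3+0) = 4
v[3] = max(2+4, 3+2, 9+0) = 9
v[4] = max(2+9, 3+4, 9+2, 11+0) = 11
v[5] = max(2+11, 3+9, 9+4, 11+2, 11+0) = 13
v[6] = max(2+13, 3+11, 9+9, 11+4, 11+2, 14+0) = 18
v[7] = max(2+18, 3+13, 9+11, …, 14+2, 20+0) = 20
v[8] = max(2+20, 3+18, 9+13, …, 20+2, 20+0) = 22
v[9] = max(2+22, 3+20, 9+18, …, 20+2, 15+0) = 27
v[10] = max(2+27, 3+22, 9+20, …, 15+2, 22+0) = 29
One optimal cutting: 3 + 3 + 3 + 1 → €9 + €9 + €9 + €2 = €29.

29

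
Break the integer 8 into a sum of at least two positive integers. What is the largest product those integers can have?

18

Let g[k] be the best product for length k (with at least one cut). For each first piece i, the rest contributes max(k−i, g[k−i]).
g[2] = 1×max(1,0) = 1×1 = 1
g[3] = max(1×2, 2×1) = 2
g[4] = max(1×3, 2×2, 3×1) = 4
g[5] = max(1×4, 2×3, 3×2, 4×1) = 6
g[6] = max(1×6, 2×4, 3×3, 4×2, 5×1) = 9
g[7] = max(1×9, 2×6, 3×4, 4×3, 5×2, 6×1) = 12
g[8] = max(1×12, 2×9, 3×6, …, 6×2, 7×1) = 18
One optimal split: 3 + 3 + 2; product 3×3×2 = 18.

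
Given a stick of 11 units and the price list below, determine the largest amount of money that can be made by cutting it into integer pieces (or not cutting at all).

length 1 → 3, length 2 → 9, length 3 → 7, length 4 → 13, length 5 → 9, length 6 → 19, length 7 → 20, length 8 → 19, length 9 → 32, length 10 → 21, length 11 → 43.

Consider every possible first cut. r[k] is the best of p[i]+r[k−i] over all sellable i≤k.
r[1] = 3
r[2] = max(3+3, 9+0) = 9
r[3] = max(3+9, 9+3, 7+0) = 12
r[4] = max(3+12, 9+9, 7+3, 13+0) = 18
r[5] = max(3+18, 9+12, 7+9, 13+3, 9+0) = 21
r[6] = max(3+21, 9+18, 7+12, 13+9, 9+3, 19+0) = 27
r[7] = max(3+27, 9+21, 7+18, …, 19+3, 20+0) = 30
r[8] = max(3+30, 9+27, 7+21, …, 20+3, 19+0) = 36
r[9] = max(3+36, 9+30, 7+27, …, 19+3, 32+0) = 39
r[10] = max(3+39, 9+36, 7+30, …, 32+3, 21+0) = 45
r[11] = max(3+45, 9+39, 7+36, …, 21+3, 43+0) = 48
One optimal cutting: 2 + 2 + 2 + 2 + 2 + 1 → 9 + 9 + 9 + 9 + 9 + 3 = 48.

48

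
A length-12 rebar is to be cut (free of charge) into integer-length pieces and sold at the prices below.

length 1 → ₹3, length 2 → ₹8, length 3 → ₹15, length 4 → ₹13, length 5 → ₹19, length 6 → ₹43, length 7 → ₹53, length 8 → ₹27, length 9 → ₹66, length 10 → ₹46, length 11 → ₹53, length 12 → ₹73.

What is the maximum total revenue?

Consider every possible first cut. R[k] is the best of p[i]+R[k−i] over all sellable i≤k.
R[1] = 3
R[2] = max(3+3, 8+0) = 8
R[3] = max(3+8, 8+3, 15+0) = 15
R[4] = max(3+15, 8+8, 15+3, 13+0) = 18
R[5] = max(3+18, 8+15, 15+8, 13+3, 19+0) = 23
R[6] = max(3+23, 8+18, 15+15, 13+8, 19+3, 43+0) = 43
R[7] = max(3+43, 8+23, 15+18, …, 43+3, 53+0) = 53
R[8] = max(3+53, 8+43, 15+23, …, 53+3, 27+0) = 56
R[9] = max(3+56, 8+53, 15+43, …, 27+3, 66+0) = 66
R[10] = max(3+66, 8+56, 15+53, …, 66+3, 46+0) = 69
R[11] = max(3+69, 8+66, 15+56, …, 46+3, 53+0) = 74
R[12] = max(3+74, 8+69, 15+66, …, 53+3, 73+0) = 86
One optimal cutting: 6 + 6 → ₹43 + ₹43 = ₹86.

86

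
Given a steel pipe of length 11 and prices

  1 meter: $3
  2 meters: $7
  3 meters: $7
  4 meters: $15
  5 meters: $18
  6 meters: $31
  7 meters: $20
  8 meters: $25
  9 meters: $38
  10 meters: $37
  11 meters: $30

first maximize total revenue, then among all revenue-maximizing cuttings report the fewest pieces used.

2

Let r[k] be the best obtainable value from length k. For each k, try every first piece i and keep the best of price[i] + r[k−i].
r[1] = 3
r[2] = max(3+3, 7+0) = 7
r[3] = max(3+7, 7+3, 7+0) = 10
r[4] = max(3+10, 7+7, 7+3, 15+0) = 15
r[5] = max(3+15, 7+10, 7+7, 15+3, 18+0) = 18
r[6] = max(3+18, 7+15, 7+10, 15+7, 18+3, 31+0) = 31
r[7] = max(3+31, 7+18, 7+15, …, 31+3, 20+0) = 34
r[8] = max(3+34, 7+31, 7+18, …, 20+3, 25+0) = 38
r[9] = max(3+38, 7+34, 7+31, …, 25+3, 38+0) = 41
r[10] = max(3+41, 7+38, 7+34, …, 38+3, 37+0) = 46
r[11] = max(3+46, 7+41, 7+38, …, 37+3, 30+0) = 49
Maximum revenue is $49.
Now minimize piece count subject to staying optimal: for each k, pieces[k] = 1 + min over i with p[i]+r[k−i]=r[k] of pieces[k−i].
pieces[8] = 2
pieces[9] = 3
pieces[10] = 2
pieces[11] = 2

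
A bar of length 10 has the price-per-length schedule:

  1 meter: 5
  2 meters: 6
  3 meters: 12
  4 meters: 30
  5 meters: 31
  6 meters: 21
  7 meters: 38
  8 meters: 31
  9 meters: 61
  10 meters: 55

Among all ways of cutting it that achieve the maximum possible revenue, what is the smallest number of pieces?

4

Build r[k] bottom-up: r[k] = max over allowed piece i of (p[i] + r[k−i]).
r[1] = 5
r[2] = 10  (first piece 1, then r[1]=5)
r[3] = 15  (first piece 1, then r[2]=10)
r[4] = 30
r[5] = 35  (first piece 1, then r[4]=30)
r[6] = 40  (first piece 1, then r[5]=35)
r[7] = 45  (first piece 1, then r[6]=40)
r[8] = 60  (first piece 4, then r[4]=30)
r[9] = 65  (first piece 1, then r[8]=60)
r[10] = 70  (first piece 1, then r[9]=65)
Maximum revenue is 70.
Now minimize piece count subject to staying optimal: for each k, pieces[k] = 1 + min over i with p[i]+r[k−i]=r[k] of pieces[k−i].
pieces[7] = 4
pieces[8] = 2
pieces[9] = 3
pieces[10] = 4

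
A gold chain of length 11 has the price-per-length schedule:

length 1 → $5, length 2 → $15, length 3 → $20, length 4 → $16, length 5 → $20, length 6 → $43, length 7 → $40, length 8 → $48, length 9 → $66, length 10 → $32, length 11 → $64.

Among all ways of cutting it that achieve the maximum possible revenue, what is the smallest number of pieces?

Let r[k] be the best obtainable value from length k. For each k, try every first piece i and keep the best of price[i] + r[k−i].
r[1] = 5
r[2] = max(5+5, 15+0) = 15
r[3] = max(5+15, 15+5, 20+0) = 20
r[4] = max(5+20, 15+15, 20+5, 16+0) = 30
r[5] = max(5+30, 15+20, 20+15, 16+5, 20+0) = 35
r[6] = max(5+35, 15+30, 20+20, 16+15, 20+5, 43+0) = 45
r[7] = max(5+45, 15+35, 20+30, …, 43+5, 40+0) = 50
r[8] = max(5+50, 15+45, 20+35, …, 40+5, 48+0) = 60
r[9] = max(5+60, 15+50, 20+45, …, 48+5, 66+0) = 66
r[10] = max(5+66, 15+60, 20+50, …, 66+5, 32+0) = 75
r[11] = max(5+75, 15+66, 20+60, …, 32+5, 64+0) = 81
Maximum revenue is $81.
Now minimize piece count subject to staying optimal: for each k, pieces[k] = 1 + min over i with p[i]+r[k−i]=r[k] of pieces[k−i].
pieces[8] = 4
pieces[9] = 1
pieces[10] = 5
pieces[11] = 2

2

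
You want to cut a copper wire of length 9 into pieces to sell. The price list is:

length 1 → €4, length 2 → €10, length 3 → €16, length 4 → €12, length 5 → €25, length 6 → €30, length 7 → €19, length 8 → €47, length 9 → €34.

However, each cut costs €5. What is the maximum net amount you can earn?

Let net[k] be the best obtainable value from length k. For each k, try every first piece i and keep the best of price[i] + net[k−i] minus the 5 cut fee when i<k.
net[1] = 4
net[2] = max(4+4-5, 10+0) = 10
net[3] = max(4+10-5, 10+4-5, 16+0) = 16
net[4] = max(4+16-5, 10+10-5, 16+4-5, 12+0) = 15
net[5] = max(4+15-5, 10+16-5, 16+10-5, 12+4-5, 25+0) = 25
net[6] = max(4+25-5, 10+15-5, 16+16-5, 12+10-5, 25+4-5, 30+0) = 30
net[7] = max(4+30-5, 10+25-5, 16+15-5, …, 30+4-5, 19+0) = 30
net[8] = max(4+30-5, 10+30-5, 16+25-5, …, 19+4-5, 47+0) = 47
net[9] = max(4+47-5, 10+30-5, 16+30-5, …, 47+4-5, 34+0) = 46
One optimal plan: pieces 8 + 1 (1 cut) → €51 − €5 = €46.

46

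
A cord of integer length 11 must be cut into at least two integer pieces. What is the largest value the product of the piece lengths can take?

Let m[k] be the best product for length k (with at least one cut). For each first piece i, the rest contributes max(k−i, m[k−i]).
m[2] = 1×max(1,0) = 1×1 = 1
m[3] = 1×max(2,1) = 1×2 = 2
m[4] = 2×max(2,1) = 2×2 = 4
m[5] = 2×max(3,2) = 2×3 = 6
m[6] = 3×max(3,2) = 3×3 = 9
m[7] = 2×max(5,6) = 2×6 = 12
m[8] = 2×max(6,9) = 2×9 = 18
m[9] = 3×max(6,9) = 3×9 = 27
m[10] = 2×max(8,18) = 2×18 = 36
m[11] = 2×max(9,27) = 2×27 = 54
One optimal split: 3 + 3 + 3 + 2; product 3×3×3×2 = 54.

54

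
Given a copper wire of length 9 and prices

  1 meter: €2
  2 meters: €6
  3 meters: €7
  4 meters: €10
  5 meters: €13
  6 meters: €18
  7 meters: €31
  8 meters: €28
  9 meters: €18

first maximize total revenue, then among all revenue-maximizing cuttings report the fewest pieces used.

Let r[k] be the best obtainable value from length k. For each k, try every first piece i and keep the best of price[i] + r[k−i].
r[1] = 2
r[2] = 6
r[3] = 8  (first piece 1, then r[2]=6)
r[4] = 12  (first piece 2, then r[2]=6)
r[5] = 14  (first piece 1, then r[4]=12)
r[6] = 18  (first piece 2, then r[4]=12)
r[7] = 31
r[8] = 33  (first piece 1, then r[7]=31)
r[9] = 37  (first piece 2, then r[7]=31)
Maximum revenue is €37.
Now minimize piece count subject to staying optimal: for each k, pieces[k] = 1 + min over i with p[i]+r[k−i]=r[k] of pieces[k−i].
pieces[6] = 1
pieces[7] = 1
pieces[8] = 2
pieces[9] = 2

2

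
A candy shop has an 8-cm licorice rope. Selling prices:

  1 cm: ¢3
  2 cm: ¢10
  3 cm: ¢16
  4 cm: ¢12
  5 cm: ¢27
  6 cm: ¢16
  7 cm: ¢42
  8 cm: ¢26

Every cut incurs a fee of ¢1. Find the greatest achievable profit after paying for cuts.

44

Build r[k] bottom-up: r[k] = max over allowed piece i of (p[i] + r[k−i]) − 1 per cut.
r[1] = 3
r[2] = 10
r[3] = 16
r[4] = 19  (first piece 2, then r[2]=10)
r[5] = 27
r[6] = 31  (first piece 3, then r[3]=16)
r[7] = 42
r[8] = 44  (first piece 1, then r[7]=42)
One optimal plan: pieces 7 + 1 (1 cut) → ¢45 − ¢1 = ¢44.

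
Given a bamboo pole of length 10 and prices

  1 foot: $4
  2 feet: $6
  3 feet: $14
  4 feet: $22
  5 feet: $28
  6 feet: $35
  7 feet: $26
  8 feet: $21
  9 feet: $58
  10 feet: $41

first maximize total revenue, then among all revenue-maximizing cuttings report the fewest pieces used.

Consider every possible first cut. r[k] is the best of p[i]+r[k−i] over all sellable i≤k.
r[1] = 4
r[2] = 8  (first piece 1, then r[1]=4)
r[3] = 14
r[4] = 22
r[5] = 28
r[6] = 35
r[7] = 39  (first piece 1, then r[6]=35)
r[8] = 44  (first piece 4, then r[4]=22)
r[9] = 58
r[10] = 62  (first piece 1, then r[9]=58)
Maximum revenue is $62.
Now minimize piece count subject to staying optimal: for each k, pieces[k] = 1 + min over i with p[i]+r[k−i]=r[k] of pieces[k−i].
pieces[7] = 2
pieces[8] = 2
pieces[9] = 1
pieces[10] = 2

2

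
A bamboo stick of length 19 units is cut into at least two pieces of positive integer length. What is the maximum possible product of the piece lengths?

972

Fill P[k] for k=2..19: at each k try every first piece i and multiply by the better of (k−i) uncut or P[k−i].
Small cases: P[2]=1, P[3]=2, P[4]=4, P[5]=6, P[6]=9, P[7]=12, P[8]=18, P[9]=27, P[10]=36, P[11]=54.
P[12] = max(1·54, 2·36, 3·27, …, 10·2, 11·1) = 81
P[13] = max(1·81, 2·54, 3·36, …, 11·2, 12·1) = 108
P[14] = max(1·108, 2·81, 3·54, …, 12·2, 13·1) = 162
P[15] = max(1·162, 2·108, 3·81, …, 13·2, 14·1) = 243
P[16] = max(1·243, 2·162, 3·108, …, 14·2, 15·1) = 324
P[17] = max(1·324, 2·243, 3·162, …, 15·2, 16·1) = 486
P[18] = max(1·486, 2·324, 3·243, …, 16·2, 17·1) = 729
P[19] = max(1·729, 2·486, 3·324, …, 17·2, 18·1) = 972
One optimal split: 3 + 3 + 3 + 3 + 3 + 2 + 2; product 3·3·3·3·3·2·2 = 972.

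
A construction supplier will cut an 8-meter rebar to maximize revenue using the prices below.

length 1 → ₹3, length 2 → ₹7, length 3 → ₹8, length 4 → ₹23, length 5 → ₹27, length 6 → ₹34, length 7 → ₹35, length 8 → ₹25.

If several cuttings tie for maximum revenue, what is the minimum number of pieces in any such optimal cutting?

2

Build r[k] bottom-up: r[k] = max over allowed piece i of (p[i] + r[k−i]).
r[1] = 3
r[2] = 7
r[3] = 10  (first piece 1, then r[2]=7)
r[4] = 23
r[5] = 27
r[6] = 34
r[7] = 37  (first piece 1, then r[6]=34)
r[8] = 46  (first piece 4, then r[4]=23)
Maximum revenue is ₹46.
Now minimize piece count subject to staying optimal: for each k, pieces[k] = 1 + min over i with p[i]+r[k−i]=r[k] of pieces[k−i].
pieces[5] = 1
pieces[6] = 1
pieces[7] = 2
pieces[8] = 2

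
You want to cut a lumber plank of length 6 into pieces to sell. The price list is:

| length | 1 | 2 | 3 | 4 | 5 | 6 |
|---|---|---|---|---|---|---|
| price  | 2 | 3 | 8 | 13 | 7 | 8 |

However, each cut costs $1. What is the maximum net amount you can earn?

15

Let r[k] be the best obtainable value from length k. For each k, try every first piece i and keep the best of price[i] + r[k−i] minus the 1 cut fee when i<k.
r[1] = 2
r[2] = max(2+2-1, 3+0) = 3
r[3] = max(2+3-1, 3+2-1, 8+0) = 8
r[4] = max(2+8-1, 3+3-1, 8+2-1, 13+0) = 13
r[5] = max(2+13-1, 3+8-1, 8+3-1, 13+2-1, 7+0) = 14
r[6] = max(2+14-1, 3+13-1, 8+8-1, 13+3-1, 7+2-1, 8+0) = 15
One optimal plan: pieces 4 + 1 + 1 (2 cuts) → $17 − $2 = $15.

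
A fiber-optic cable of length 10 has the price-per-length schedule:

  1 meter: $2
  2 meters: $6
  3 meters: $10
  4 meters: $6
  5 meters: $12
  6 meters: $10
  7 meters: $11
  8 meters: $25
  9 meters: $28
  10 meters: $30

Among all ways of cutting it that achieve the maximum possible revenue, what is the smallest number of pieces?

4

Consider every possible first cut. r[k] is the best of p[i]+r[k−i] over all sellable i≤k.
r[1] = 2
r[2] = 6
r[3] = 10
r[4] = 12  (first piece 1, then r[3]=10)
r[5] = 16  (first piece 2, then r[3]=10)
r[6] = 20  (first piece 3, then r[3]=10)
r[7] = 22  (first piece 1, then r[6]=20)
r[8] = 26  (first piece 2, then r[6]=20)
r[9] = 30  (first piece 3, then r[6]=20)
r[10] = 32  (first piece 1, then r[9]=30)
Maximum revenue is $32.
Now minimize piece count subject to staying optimal: for each k, pieces[k] = 1 + min over i with p[i]+r[k−i]=r[k] of pieces[k−i].
pieces[7] = 3
pieces[8] = 3
pieces[9] = 3
pieces[10] = 4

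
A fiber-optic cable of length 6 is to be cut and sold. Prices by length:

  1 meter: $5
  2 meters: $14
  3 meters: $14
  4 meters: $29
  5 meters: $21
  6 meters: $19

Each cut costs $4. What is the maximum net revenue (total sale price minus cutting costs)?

Build net[k] bottom-up: net[k] = max over allowed piece i of (p[i] + net[k−i]) − 4 per cut.
net[1] = 5
net[2] = max(5+5-4, 14+0) = 14
net[3] = max(5+14-4, 14+5-4, 14+0) = 15
net[4] = max(5+15-4, 14+14-4, 14+5-4, 29+0) = 29
net[5] = max(5+29-4, 14+15-4, 14+14-4, 29+5-4, 21+0) = 30
net[6] = max(5+30-4, 14+29-4, 14+15-4, 29+14-4, 21+5-4, 19+0) = 39
One optimal plan: pieces 4 + 2 (1 cut) → $43 − $4 = $39.

39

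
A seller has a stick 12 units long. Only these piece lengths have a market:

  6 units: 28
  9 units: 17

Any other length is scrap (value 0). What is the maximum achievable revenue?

Consider every possible first cut. r[k] is the best of p[i]+r[k−i] over all sellable i≤k.
r[1] = 0
r[2] = 0
r[3] = 0
r[4] = 0
r[5] = 0
r[6] = 28
r[7] = 28
r[8] = 28
r[9] = max(28+0, 17+0) = 28
r[10] = max(28+0, 17+0) = 28
r[11] = max(28+0, 17+0) = 28
r[12] = max(28+28, 17+0) = 56
One optimal cutting: 6 + 6 → 56.

56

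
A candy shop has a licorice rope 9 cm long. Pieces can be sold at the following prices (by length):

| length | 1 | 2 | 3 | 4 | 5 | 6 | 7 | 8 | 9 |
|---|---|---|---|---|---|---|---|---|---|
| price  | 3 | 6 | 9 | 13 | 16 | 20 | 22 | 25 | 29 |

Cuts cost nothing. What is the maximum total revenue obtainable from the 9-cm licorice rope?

29

Let R[k] be the best obtainable value from length k. For each k, try every first piece i and keep the best of price[i] + R[k−i].
R[1] = 3
R[2] = max(3+3, 6+0) = 6
R[3] = max(3+6, 6+3, 9+0) = 9
R[4] = max(3+9, 6+6, 9+3, 13+0) = 13
R[5] = max(3+13, 6+9, 9+6, 13+3, 16+0) = 16
R[6] = max(3+16, 6+13, 9+9, 13+6, 16+3, 20+0) = 20
R[7] = max(3+20, 6+16, 9+13, …, 20+3, 22+0) = 23
R[8] = max(3+23, 6+20, 9+16, …, 22+3, 25+0) = 26
R[9] = max(3+26, 6+23, 9+20, …, 25+3, 29+0) = 29
One optimal cutting: 6 + 1 + 1 + 1 → ¢20 + ¢3 + ¢3 + ¢3 = ¢29.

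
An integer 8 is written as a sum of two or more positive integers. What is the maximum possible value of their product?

Define P[k] = max over 1≤i<k of i · max(k−i, P[k−i]); the inner max lets the remainder stay uncut if that's better.
P[2] = 1×max(1,0) = 1×1 = 1
P[3] = 1×max(2,1) = 1×2 = 2
P[4] = 2×max(2,1) = 2×2 = 4
P[5] = 2×max(3,2) = 2×3 = 6
P[6] = 3×max(3,2) = 3×3 = 9
P[7] = 2×max(5,6) = 2×6 = 12
P[8] = 2×max(6,9) = 2×9 = 18
One optimal split: 3 + 3 + 2; product 3×3×2 = 18.

18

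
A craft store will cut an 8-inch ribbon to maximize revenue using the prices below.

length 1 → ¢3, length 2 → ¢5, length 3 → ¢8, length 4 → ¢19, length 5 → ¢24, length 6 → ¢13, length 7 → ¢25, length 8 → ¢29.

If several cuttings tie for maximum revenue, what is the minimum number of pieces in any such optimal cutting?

2

Build r[k] bottom-up: r[k] = max over allowed piece i of (p[i] + r[k−i]).
r[1] = 3
r[2] = max(3+3, 5+0) = 6
r[3] = max(3+6, 5+3, 8+0) = 9
r[4] = max(3+9, 5+6, 8+3, 19+0) = 19
r[5] = max(3+19, 5+9, 8+6, 19+3, 24+0) = 24
r[6] = max(3+24, 5+19, 8+9, 19+6, 24+3, 13+0) = 27
r[7] = max(3+27, 5+24, 8+19, …, 13+3, 25+0) = 30
r[8] = max(3+30, 5+27, 8+24, …, 25+3, 29+0) = 38
Maximum revenue is ¢38.
Now minimize piece count subject to staying optimal: for each k, pieces[k] = 1 + min over i with p[i]+r[k−i]=r[k] of pieces[k−i].
pieces[5] = 1
pieces[6] = 2
pieces[7] = 3
pieces[8] = 2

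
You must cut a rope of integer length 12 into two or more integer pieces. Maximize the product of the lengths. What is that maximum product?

Let f[k] be the best product for length k (with at least one cut). For each first piece i, the rest contributes max(k−i, f[k−i]).
Small cases: f[2]=1, f[3]=2, f[4]=4, f[5]=6, f[6]=9, f[7]=12.
f[8] = 2·max(6,9) = 2·9 = 18
f[9] = 3·max(6,9) = 3·9 = 27
f[10] = 2·max(8,18) = 2·18 = 36
f[11] = 2·max(9,27) = 2·27 = 54
f[12] = 3·max(9,27) = 3·27 = 81
One optimal split: 3 + 3 + 3 + 3; product 3·3·3·3 = 81.

81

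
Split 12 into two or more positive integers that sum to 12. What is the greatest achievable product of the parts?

81

Fill prod[k] for k=2..12: at each k try every first piece i and multiply by the better of (k−i) uncut or prod[k−i].
prod[2] = 1·max(1,0) = 1·1 = 1
prod[3] = 1·max(2,1) = 1·2 = 2
prod[4] = 2·max(2,1) = 2·2 = 4
prod[5] = 2·max(3,2) = 2·3 = 6
prod[6] = 3·max(3,2) = 3·3 = 9
prod[7] = 2·max(5,6) = 2·6 = 12
prod[8] = 2·max(6,9) = 2·9 = 18
prod[9] = 3·max(6,9) = 3·9 = 27
prod[10] = 2·max(8,18) = 2·18 = 36
prod[11] = 2·max(9,27) = 2·27 = 54
prod[12] = 3·max(9,27) = 3·27 = 81
One optimal split: 3 + 3 + 3 + 3; product 3·3·3·3 = 81.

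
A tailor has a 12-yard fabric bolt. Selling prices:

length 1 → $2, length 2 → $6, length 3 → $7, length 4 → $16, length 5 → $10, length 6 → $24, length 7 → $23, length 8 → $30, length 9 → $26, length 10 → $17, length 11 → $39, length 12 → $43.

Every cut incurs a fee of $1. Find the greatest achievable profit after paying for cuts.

Let net[k] be the best obtainable value from length k. For each k, try every first piece i and keep the best of price[i] + net[k−i] minus the 1 cut fee when i<k.
net[1] = 2
net[2] = max(2+2-1, 6+0) = 6
net[3] = max(2+6-1, 6+2-1, 7+0) = 7
net[4] = max(2+7-1, 6+6-1, 7+2-1, 16+0) = 16
net[5] = max(2+16-1, 6+7-1, 7+6-1, 16+2-1, 10+0) = 17
net[6] = max(2+17-1, 6+16-1, 7+7-1, 16+6-1, 10+2-1, 24+0) = 24
net[7] = max(2+24-1, 6+17-1, 7+16-1, …, 24+2-1, 23+0) = 25
net[8] = max(2+25-1, 6+24-1, 7+17-1, …, 23+2-1, 30+0) = 31
net[9] = max(2+31-1, 6+25-1, 7+24-1, …, 30+2-1, 26+0) = 32
net[10] = max(2+32-1, 6+31-1, 7+25-1, …, 26+2-1, 17+0) = 39
net[11] = max(2+39-1, 6+32-1, 7+31-1, …, 17+2-1, 39+0) = 40
net[12] = max(2+40-1, 6+39-1, 7+32-1, …, 39+2-1, 43+0) = 47
One optimal plan: pieces 6 + 6 (1 cut) → $48 − $1 = $47.

47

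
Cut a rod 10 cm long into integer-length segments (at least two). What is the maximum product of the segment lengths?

36

Let P[k] be the best product for length k (with at least one cut). For each first piece i, the rest contributes max(k−i, P[k−i]).
P[2] = 1·max(1,0) = 1·1 = 1
P[3] = max(1·2, 2·1) = 2
P[4] = max(1·3, 2·2, 3·1) = 4
P[5] = max(1·4, 2·3, 3·2, 4·1) = 6
P[6] = max(1·6, 2·4, 3·3, 4·2, 5·1) = 9
P[7] = max(1·9, 2·6, 3·4, 4·3, 5·2, 6·1) = 12
P[8] = max(1·12, 2·9, 3·6, …, 6·2, 7·1) = 18
P[9] = max(1·18, 2·12, 3·9, …, 7·2, 8·1) = 27
P[10] = max(1·27, 2·18, 3·12, …, 8·2, 9·1) = 36
One optimal split: 3 + 3 + 2 + 2; product 3·3·2·2 = 36.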